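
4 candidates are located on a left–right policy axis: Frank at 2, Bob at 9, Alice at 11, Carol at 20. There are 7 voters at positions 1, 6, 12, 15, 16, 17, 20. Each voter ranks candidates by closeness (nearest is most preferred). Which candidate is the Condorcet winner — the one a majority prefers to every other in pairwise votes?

With single-peaked preferences on a line, the Condorcet winner is the candidate closest to the median voter.
The median voter (position 15) is closest to Alice at 11.
Check: Alice vs Bob — voters closer to Alice: 5 of 7.

Alice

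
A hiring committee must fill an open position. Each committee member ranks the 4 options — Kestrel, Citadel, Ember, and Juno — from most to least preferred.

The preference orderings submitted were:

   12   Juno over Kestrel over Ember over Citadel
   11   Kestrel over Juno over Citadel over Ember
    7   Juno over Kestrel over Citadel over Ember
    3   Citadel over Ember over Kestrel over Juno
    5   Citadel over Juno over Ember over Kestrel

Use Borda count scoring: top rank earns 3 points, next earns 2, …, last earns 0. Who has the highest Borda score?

Juno

Borda scores:
  Kestrel: 12·2 + 11·3 + 7·2 + 3·1 + 5·0 = 74
  Citadel: 12·0 + 11·1 + 7·1 + 3·3 + 5·3 = 42
  Ember: 12·1 + 11·0 + 7·0 + 3·2 + 5·1 = 23
  Juno: 12·3 + 11·2 + 7·3 + 3·0 + 5·2 = 89
Juno has the highest total.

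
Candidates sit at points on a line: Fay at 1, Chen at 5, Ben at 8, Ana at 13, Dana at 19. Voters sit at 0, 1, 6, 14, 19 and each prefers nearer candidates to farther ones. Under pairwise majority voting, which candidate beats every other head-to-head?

With single-peaked preferences on a line, the Condorcet winner is the candidate closest to the median voter.
The median voter (position 6) is closest to Chen at 5.
Check: Chen vs Ana — voters closer to Chen: 3 of 5.

Chen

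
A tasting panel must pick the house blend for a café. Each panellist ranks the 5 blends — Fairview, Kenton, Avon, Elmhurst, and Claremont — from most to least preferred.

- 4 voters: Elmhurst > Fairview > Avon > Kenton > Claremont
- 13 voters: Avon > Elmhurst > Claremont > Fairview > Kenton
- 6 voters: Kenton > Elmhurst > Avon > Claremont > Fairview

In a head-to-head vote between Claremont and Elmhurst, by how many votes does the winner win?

Ballots ranking Claremont above Elmhurst: 0.
Ballots ranking Elmhurst above Claremont: 4+13+6 = 23.
Elmhurst wins 23–0, a margin of 23.

23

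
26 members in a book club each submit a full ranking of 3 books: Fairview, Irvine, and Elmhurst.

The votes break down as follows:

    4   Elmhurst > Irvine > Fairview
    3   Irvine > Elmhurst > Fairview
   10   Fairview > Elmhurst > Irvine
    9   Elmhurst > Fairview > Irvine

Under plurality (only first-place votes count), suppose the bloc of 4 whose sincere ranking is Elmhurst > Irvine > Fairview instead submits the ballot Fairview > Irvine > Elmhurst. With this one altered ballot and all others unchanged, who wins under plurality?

Fairview

First-place totals with the altered ballot: Fairview 14, Irvine 3, Elmhurst 9.
The switch changes the winner from Elmhurst to Fairview.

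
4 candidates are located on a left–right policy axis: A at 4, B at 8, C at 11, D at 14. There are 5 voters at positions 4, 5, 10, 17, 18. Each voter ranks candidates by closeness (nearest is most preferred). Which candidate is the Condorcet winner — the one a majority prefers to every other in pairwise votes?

With single-peaked preferences on a line, the Condorcet winner is the candidate closest to the median voter.
The median voter (position 10) is closest to C at 11.
Check: C vs D — voters closer to C: 3 of 5.

C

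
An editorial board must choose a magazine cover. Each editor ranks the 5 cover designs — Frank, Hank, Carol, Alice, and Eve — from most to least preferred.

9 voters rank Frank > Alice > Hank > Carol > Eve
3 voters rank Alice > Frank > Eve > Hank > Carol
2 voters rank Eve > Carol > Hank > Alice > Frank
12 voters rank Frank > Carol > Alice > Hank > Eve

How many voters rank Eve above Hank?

Ballots ranking Eve above Hank: 3+2 = 5.
Ballots ranking Hank above Eve: 9+12 = 21.
So 5 of 26 voters prefer Eve to Hank.

5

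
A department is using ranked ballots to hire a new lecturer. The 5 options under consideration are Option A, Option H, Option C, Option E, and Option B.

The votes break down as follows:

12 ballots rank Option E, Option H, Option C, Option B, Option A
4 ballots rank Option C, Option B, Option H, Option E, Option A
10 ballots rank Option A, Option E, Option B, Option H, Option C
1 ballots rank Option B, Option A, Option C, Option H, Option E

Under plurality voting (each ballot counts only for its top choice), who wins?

Option E

First-place vote totals:
  Option A: 10
  Option H: 0
  Option C: 4
  Option E: 12
  Option B: 1
Option E has the most first-place votes.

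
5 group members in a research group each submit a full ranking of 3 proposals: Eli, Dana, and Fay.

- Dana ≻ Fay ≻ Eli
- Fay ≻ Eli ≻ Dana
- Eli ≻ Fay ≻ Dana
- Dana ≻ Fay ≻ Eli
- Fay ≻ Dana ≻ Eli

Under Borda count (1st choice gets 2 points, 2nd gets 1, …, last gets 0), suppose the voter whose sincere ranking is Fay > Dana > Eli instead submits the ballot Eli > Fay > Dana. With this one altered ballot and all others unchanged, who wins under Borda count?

Borda totals with the altered ballot: Eli 5, Dana 4, Fay 6.
The winner is unchanged: still Fay.

Fay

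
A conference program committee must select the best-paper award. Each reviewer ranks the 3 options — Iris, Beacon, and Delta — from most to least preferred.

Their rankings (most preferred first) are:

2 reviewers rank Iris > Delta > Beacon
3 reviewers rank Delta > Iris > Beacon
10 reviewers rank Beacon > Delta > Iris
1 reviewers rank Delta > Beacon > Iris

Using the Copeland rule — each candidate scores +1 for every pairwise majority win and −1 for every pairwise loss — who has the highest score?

Beacon

Pairwise results:
  Iris vs Beacon: Beacon wins 11–5.
  Iris vs Delta: Delta wins 14–2.
  Beacon vs Delta: Beacon wins 10–6.
Copeland scores (wins − losses):
  Iris: 0 − 2 = -2
  Beacon: 2 − 0 = 2
  Delta: 1 − 1 = 0
Beacon has the best Copeland score.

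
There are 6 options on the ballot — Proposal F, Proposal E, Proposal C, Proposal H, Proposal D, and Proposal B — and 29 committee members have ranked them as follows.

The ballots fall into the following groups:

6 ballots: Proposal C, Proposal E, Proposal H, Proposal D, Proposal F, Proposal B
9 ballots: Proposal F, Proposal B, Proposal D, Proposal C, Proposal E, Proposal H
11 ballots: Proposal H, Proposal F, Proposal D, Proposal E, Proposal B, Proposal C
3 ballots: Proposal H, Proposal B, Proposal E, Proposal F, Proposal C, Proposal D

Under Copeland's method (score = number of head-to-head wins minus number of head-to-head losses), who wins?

Proposal F

Pairwise results:
  Proposal F vs Proposal E: Proposal F wins 20–9.
  Proposal F vs Proposal C: Proposal F wins 23–6.
  Proposal F vs Proposal H: Proposal H wins 20–9.
  Proposal F vs Proposal D: Proposal F wins 23–6.
  Proposal F vs Proposal B: Proposal F wins 26–3.
  Proposal E vs Proposal C: Proposal C wins 15–14.
  Proposal E vs Proposal H: Proposal E wins 15–14.
  Proposal E vs Proposal D: Proposal D wins 20–9.
  Proposal E vs Proposal B: Proposal E wins 17–12.
  Proposal C vs Proposal H: Proposal C wins 15–14.
  Proposal C vs Proposal D: Proposal D wins 20–9.
  Proposal C vs Proposal B: Proposal B wins 23–6.
  Proposal H vs Proposal D: Proposal H wins 20–9.
  Proposal H vs Proposal B: Proposal H wins 20–9.
  Proposal D vs Proposal B: Proposal D wins 17–12.
Copeland scores (wins − losses):
  Proposal F: 4 − 1 = 3
  Proposal E: 2 − 3 = -1
  Proposal C: 2 − 3 = -1
  Proposal H: 3 − 2 = 1
  Proposal D: 3 − 2 = 1
  Proposal B: 1 − 4 = -3
Proposal F has the best Copeland score.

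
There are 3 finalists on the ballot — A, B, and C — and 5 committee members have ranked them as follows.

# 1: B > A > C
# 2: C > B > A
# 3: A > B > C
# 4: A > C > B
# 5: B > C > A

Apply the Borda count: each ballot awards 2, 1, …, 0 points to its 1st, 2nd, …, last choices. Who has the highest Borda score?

B

Borda scores:
  A: 1 + 0 + 2 + 2 + 0 = 5
  B: 2 + 1 + 1 + 0 + 2 = 6
  C: 0 + 2 + 0 + 1 + 1 = 4
B has the highest total.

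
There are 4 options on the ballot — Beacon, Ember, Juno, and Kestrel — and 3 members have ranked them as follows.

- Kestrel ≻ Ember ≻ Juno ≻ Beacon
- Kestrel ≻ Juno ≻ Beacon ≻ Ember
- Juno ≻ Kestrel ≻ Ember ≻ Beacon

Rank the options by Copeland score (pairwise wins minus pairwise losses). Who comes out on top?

Pairwise results:
  Beacon vs Ember: Ember wins 2–1.
  Beacon vs Juno: Juno wins 3–0.
  Beacon vs Kestrel: Kestrel wins 3–0.
  Ember vs Juno: Juno wins 2–1.
  Ember vs Kestrel: Kestrel wins 3–0.
  Juno vs Kestrel: Kestrel wins 2–1.
Copeland scores (wins − losses):
  Beacon: 0 − 3 = -3
  Ember: 1 − 2 = -1
  Juno: 2 − 1 = 1
  Kestrel: 3 − 0 = 3
Kestrel has the best Copeland score.

Kestrel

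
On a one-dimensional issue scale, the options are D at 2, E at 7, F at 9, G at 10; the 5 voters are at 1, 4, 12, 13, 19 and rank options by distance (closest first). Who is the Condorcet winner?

G

With single-peaked preferences on a line, the Condorcet winner is the candidate closest to the median voter.
The median voter (position 12) is closest to G at 10.
Check: G vs D — voters closer to G: 3 of 5.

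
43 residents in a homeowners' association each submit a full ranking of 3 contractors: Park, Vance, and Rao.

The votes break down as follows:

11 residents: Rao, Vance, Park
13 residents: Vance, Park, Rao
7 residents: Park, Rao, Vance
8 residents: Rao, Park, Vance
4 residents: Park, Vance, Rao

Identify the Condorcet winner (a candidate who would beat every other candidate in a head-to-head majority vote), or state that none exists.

None — there is no Condorcet winner

Head-to-head results (43 voters total):
Park vs Vance: Vance wins 24–19.
Park vs Rao: Park wins 24–19.
Vance vs Rao: Rao wins 26–17.
No candidate beats all others: Park beats Rao beats Vance beats Park, a majority cycle.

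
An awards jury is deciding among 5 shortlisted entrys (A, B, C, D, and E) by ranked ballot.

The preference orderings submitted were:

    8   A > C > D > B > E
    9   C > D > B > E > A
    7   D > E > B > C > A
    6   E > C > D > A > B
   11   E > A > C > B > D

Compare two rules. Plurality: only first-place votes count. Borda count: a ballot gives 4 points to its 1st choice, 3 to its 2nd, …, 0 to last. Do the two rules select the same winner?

No

Plurality first-place counts: A 8, B 0, C 9, D 7, E 17 → E.
Borda totals: A 71, B 51, C 107, D 83, E 98 → C.
The two rules disagree: plurality picks E, Borda picks C.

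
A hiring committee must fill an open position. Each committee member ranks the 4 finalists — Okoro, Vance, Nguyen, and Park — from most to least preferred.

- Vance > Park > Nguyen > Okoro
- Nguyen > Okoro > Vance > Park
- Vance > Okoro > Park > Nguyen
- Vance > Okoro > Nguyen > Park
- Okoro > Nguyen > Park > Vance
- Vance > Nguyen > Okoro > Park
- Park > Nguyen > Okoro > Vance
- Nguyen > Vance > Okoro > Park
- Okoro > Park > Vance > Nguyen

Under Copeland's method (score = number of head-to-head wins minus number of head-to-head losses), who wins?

Vance

Pairwise results:
  Okoro vs Vance: Vance wins 5–4.
  Okoro vs Nguyen: Nguyen wins 5–4.
  Okoro vs Park: Okoro wins 7–2.
  Vance vs Nguyen: Vance wins 5–4.
  Vance vs Park: Vance wins 6–3.
  Nguyen vs Park: Nguyen wins 5–4.
Copeland scores (wins − losses):
  Okoro: 1 − 2 = -1
  Vance: 3 − 0 = 3
  Nguyen: 2 − 1 = 1
  Park: 0 − 3 = -3
Vance has the best Copeland score.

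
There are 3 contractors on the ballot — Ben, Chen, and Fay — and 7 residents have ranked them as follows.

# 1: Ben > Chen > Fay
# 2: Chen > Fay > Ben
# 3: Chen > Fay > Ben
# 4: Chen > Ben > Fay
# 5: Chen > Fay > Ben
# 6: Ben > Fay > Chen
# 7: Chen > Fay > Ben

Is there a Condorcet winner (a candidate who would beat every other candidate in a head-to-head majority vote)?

Yes

Head-to-head results (7 voters total):
Ben vs Chen: Chen wins 5–2.
Ben vs Fay: Fay wins 4–3.
Chen vs Fay: Chen wins 6–1.
Chen beats each rival — Ben (5–2), Fay (6–1) — so Chen is the Condorcet winner.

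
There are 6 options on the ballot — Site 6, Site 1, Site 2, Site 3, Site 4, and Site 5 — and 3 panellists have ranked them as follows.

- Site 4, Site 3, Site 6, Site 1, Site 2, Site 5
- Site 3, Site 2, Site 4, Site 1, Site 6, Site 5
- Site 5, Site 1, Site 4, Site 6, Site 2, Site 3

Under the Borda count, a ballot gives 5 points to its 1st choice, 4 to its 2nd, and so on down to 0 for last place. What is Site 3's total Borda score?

9

Borda scores:
  Site 6: 3 + 1 + 2 = 6
  Site 1: 2 + 2 + 4 = 8
  Site 2: 1 + 4 + 1 = 6
  Site 3: 4 + 5 + 0 = 9
  Site 4: 5 + 3 + 3 = 11
  Site 5: 0 + 0 + 5 = 5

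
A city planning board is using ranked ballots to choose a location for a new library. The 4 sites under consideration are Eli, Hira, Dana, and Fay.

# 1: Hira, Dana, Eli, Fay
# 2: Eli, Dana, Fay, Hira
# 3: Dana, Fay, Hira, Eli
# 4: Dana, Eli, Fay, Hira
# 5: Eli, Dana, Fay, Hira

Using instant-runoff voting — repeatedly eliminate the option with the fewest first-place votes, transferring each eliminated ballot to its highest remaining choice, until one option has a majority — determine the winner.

Dana

Round 1: Eli 2, Dana 2, Hira 1, Fay 0. Fay has the fewest and is eliminated.
Round 2: Eli 2, Dana 2, Hira 1. Hira has the fewest and is eliminated.
Round 3: Dana 3, Eli 2. Dana has a majority.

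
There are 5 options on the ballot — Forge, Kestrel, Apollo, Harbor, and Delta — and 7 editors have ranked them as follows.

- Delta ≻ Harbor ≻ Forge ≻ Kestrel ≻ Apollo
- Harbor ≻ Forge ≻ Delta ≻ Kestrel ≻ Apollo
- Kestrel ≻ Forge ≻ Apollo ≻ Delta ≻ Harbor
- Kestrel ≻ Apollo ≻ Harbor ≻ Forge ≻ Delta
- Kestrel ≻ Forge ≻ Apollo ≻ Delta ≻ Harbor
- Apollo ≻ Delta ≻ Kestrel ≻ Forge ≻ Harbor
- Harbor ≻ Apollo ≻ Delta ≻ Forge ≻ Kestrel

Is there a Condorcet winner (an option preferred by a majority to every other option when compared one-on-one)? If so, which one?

There is no Condorcet winner

Head-to-head results (7 voters total):
Forge vs Kestrel: Kestrel wins 4–3.
Forge vs Apollo: Forge wins 4–3.
Forge vs Harbor: Harbor wins 4–3.
Forge vs Delta: Forge wins 4–3.
Kestrel vs Apollo: Kestrel wins 5–2.
Kestrel vs Harbor: Kestrel wins 4–3.
Kestrel vs Delta: Delta wins 4–3.
Apollo vs Harbor: Apollo wins 4–3.
Apollo vs Delta: Apollo wins 5–2.
Harbor vs Delta: Delta wins 4–3.
No candidate beats all others: Forge beats Delta beats Kestrel beats Forge, a majority cycle.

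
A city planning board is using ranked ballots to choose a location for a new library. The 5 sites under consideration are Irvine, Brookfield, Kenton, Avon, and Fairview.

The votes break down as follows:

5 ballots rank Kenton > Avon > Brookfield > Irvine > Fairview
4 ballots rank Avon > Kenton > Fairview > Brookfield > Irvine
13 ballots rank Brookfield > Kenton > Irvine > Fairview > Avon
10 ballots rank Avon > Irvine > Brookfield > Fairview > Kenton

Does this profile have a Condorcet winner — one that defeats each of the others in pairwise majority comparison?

No

Head-to-head results (32 voters total):
Irvine vs Brookfield: Brookfield wins 22–10.
Irvine vs Kenton: Kenton wins 22–10.
Irvine vs Avon: Avon wins 19–13.
Irvine vs Fairview: Irvine wins 28–4.
Brookfield vs Kenton: Brookfield wins 23–9.
Brookfield vs Avon: Avon wins 19–13.
Brookfield vs Fairview: Brookfield wins 28–4.
Kenton vs Avon: Kenton wins 18–14.
Kenton vs Fairview: Kenton wins 22–10.
Avon vs Fairview: Avon wins 19–13.
No candidate beats all others: Brookfield beats Kenton beats Avon beats Brookfield, a majority cycle.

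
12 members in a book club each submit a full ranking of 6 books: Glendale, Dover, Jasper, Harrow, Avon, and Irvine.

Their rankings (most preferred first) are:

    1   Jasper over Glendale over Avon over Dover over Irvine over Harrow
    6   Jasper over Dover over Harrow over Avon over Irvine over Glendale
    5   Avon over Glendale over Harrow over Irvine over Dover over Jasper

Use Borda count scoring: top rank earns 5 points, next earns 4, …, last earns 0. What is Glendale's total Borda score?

Borda scores:
  Glendale: 4 + 6·0 + 5·4 = 24
  Dover: 2 + 6·4 + 5·1 = 31
  Jasper: 5 + 6·5 + 5·0 = 35
  Harrow: 0 + 6·3 + 5·3 = 33
  Avon: 3 + 6·2 + 5·5 = 40
  Irvine: 1 + 6·1 + 5·2 = 17

24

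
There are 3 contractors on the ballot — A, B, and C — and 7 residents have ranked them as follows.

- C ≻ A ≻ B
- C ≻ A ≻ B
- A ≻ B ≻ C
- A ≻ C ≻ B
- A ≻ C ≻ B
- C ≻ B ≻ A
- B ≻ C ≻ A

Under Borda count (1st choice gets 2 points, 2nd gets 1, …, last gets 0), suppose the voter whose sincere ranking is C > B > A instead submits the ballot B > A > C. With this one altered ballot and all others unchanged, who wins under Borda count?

Borda totals with the altered ballot: A 9, B 5, C 7.
The switch changes the winner from C to A.

A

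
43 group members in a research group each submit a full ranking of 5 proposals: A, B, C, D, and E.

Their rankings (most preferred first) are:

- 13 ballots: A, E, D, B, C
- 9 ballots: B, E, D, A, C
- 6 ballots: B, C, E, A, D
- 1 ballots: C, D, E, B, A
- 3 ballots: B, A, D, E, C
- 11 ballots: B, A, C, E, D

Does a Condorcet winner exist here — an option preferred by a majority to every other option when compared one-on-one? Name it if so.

B

Head-to-head results (43 voters total):
A vs B: B wins 30–13.
A vs C: A wins 36–7.
A vs D: A wins 33–10.
A vs E: A wins 27–16.
B vs C: B wins 42–1.
B vs D: B wins 29–14.
B vs E: B wins 29–14.
C vs D: D wins 25–18.
C vs E: E wins 25–18.
D vs E: E wins 39–4.
B beats each rival — A (30–13), C (42–1), D (29–14), E (29–14) — so B is the Condorcet winner.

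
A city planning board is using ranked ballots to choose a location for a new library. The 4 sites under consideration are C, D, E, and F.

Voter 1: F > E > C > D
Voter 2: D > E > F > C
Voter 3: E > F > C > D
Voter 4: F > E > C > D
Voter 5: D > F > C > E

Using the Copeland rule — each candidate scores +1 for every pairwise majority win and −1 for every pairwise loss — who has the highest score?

Pairwise results:
  C vs D: C wins 3–2.
  C vs E: E wins 4–1.
  C vs F: F wins 5–0.
  D vs E: E wins 3–2.
  D vs F: F wins 3–2.
  E vs F: F wins 3–2.
Copeland scores (wins − losses):
  C: 1 − 2 = -1
  D: 0 − 3 = -3
  E: 2 − 1 = 1
  F: 3 − 0 = 3
F has the best Copeland score.

F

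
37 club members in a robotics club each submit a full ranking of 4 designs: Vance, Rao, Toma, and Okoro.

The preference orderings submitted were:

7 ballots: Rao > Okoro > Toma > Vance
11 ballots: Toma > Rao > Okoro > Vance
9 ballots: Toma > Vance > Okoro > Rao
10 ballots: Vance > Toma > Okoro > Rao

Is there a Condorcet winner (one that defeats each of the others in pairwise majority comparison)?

Yes

Head-to-head results (37 voters total):
Vance vs Rao: Vance wins 19–18.
Vance vs Toma: Toma wins 27–10.
Vance vs Okoro: Vance wins 19–18.
Rao vs Toma: Toma wins 30–7.
Rao vs Okoro: Okoro wins 19–18.
Toma vs Okoro: Toma wins 30–7.
Toma beats each rival — Vance (27–10), Rao (30–7), Okoro (30–7) — so Toma is the Condorcet winner.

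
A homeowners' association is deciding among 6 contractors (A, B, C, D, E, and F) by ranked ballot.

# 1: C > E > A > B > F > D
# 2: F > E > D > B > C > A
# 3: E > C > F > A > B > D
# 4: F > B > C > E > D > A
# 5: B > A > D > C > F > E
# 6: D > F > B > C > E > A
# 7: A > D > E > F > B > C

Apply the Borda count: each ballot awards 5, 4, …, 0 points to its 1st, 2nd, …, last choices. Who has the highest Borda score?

Borda scores:
  A: 3 + 0 + 2 + 0 + 4 + 0 + 5 = 14
  B: 2 + 2 + 1 + 4 + 5 + 3 + 1 = 18
  C: 5 + 1 + 4 + 3 + 2 + 2 + 0 = 17
  D: 0 + 3 + 0 + 1 + 3 + 5 + 4 = 16
  E: 4 + 4 + 5 + 2 + 0 + 1 + 3 = 19
  F: 1 + 5 + 3 + 5 + 1 + 4 + 2 = 21
F has the highest total.

F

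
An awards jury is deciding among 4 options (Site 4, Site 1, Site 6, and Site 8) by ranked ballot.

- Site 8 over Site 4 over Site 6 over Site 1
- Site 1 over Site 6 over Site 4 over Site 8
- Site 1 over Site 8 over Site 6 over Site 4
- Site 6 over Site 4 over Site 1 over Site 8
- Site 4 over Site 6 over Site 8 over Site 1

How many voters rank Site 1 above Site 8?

Ballots ranking Site 1 above Site 8: 3.
Ballots ranking Site 8 above Site 1: 2.
So 3 of 5 voters prefer Site 1 to Site 8.

3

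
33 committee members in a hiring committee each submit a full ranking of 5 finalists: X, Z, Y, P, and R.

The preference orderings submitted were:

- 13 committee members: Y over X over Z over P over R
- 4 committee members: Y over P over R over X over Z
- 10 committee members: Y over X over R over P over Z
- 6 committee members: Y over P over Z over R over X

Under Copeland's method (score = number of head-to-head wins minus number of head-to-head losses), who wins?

Pairwise results:
  X vs Z: X wins 27–6.
  X vs Y: Y wins 33–0.
  X vs P: X wins 23–10.
  X vs R: X wins 23–10.
  Z vs Y: Y wins 33–0.
  Z vs P: P wins 20–13.
  Z vs R: Z wins 19–14.
  Y vs P: Y wins 33–0.
  Y vs R: Y wins 33–0.
  P vs R: P wins 23–10.
Copeland scores (wins − losses):
  X: 3 − 1 = 2
  Z: 1 − 3 = -2
  Y: 4 − 0 = 4
  P: 2 − 2 = 0
  R: 0 − 4 = -4
Y has the best Copeland score.

Y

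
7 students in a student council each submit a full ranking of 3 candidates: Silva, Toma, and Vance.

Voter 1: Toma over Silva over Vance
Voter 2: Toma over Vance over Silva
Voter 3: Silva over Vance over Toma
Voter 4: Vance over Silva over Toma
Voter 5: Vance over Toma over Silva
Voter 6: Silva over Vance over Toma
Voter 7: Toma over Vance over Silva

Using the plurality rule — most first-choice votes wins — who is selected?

First-place vote totals:
  Silva: 2
  Toma: 3
  Vance: 2
Toma has the most first-place votes.

Toma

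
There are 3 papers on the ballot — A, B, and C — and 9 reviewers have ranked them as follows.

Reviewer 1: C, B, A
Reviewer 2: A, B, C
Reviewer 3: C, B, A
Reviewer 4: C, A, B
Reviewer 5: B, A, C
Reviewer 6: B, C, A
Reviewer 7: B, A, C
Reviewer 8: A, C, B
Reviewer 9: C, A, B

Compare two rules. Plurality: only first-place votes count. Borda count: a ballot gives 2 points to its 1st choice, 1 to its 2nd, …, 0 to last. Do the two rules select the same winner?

Plurality first-place counts: A 2, B 3, C 4 → C.
Borda totals: A 8, B 9, C 10 → C.
The two rules agree on C.

Yes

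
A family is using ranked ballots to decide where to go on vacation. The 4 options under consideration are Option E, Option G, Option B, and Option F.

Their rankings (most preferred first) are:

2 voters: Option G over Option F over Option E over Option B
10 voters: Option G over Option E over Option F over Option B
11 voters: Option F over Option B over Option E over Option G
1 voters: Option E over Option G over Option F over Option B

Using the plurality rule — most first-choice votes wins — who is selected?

Option G

First-place vote totals:
  Option E: 1
  Option G: 12
  Option B: 0
  Option F: 11
Option G has the most first-place votes.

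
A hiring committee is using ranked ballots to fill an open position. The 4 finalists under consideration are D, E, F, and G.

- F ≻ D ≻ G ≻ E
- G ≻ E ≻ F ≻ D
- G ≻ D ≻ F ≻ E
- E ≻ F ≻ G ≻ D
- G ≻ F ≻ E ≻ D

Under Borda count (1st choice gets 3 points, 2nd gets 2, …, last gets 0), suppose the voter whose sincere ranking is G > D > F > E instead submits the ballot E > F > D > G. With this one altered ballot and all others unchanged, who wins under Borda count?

Borda totals with the altered ballot: D 3, E 9, F 10, G 8.
The switch changes the winner from G to F.

F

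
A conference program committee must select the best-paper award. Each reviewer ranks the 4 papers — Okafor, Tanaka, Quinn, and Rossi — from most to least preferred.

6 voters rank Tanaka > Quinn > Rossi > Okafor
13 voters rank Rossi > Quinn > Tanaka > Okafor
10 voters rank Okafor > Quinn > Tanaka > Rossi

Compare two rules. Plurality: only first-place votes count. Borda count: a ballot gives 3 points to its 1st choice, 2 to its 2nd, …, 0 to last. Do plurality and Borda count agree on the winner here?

No

Plurality first-place counts: Okafor 10, Tanaka 6, Quinn 0, Rossi 13 → Rossi.
Borda totals: Okafor 30, Tanaka 41, Quinn 58, Rossi 45 → Quinn.
The two rules disagree: plurality picks Rossi, Borda picks Quinn.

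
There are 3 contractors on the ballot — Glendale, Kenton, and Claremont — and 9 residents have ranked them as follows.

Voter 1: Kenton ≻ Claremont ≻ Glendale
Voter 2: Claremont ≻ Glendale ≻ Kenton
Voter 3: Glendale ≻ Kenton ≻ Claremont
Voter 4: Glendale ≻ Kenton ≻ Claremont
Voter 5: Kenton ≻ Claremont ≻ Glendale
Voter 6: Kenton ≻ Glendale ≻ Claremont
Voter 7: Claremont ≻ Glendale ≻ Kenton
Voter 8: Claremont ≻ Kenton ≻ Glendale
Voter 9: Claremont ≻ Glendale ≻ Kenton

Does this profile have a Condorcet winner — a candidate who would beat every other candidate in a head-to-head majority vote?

No

Head-to-head results (9 voters total):
Glendale vs Kenton: Glendale wins 5–4.
Glendale vs Claremont: Claremont wins 6–3.
Kenton vs Claremont: Kenton wins 5–4.
No candidate beats all others: Glendale beats Kenton beats Claremont beats Glendale, a majority cycle.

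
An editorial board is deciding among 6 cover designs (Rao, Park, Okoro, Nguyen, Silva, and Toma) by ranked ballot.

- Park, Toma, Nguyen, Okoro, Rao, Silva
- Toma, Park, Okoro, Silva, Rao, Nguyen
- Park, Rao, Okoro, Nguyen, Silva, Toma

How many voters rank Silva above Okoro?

0

Ballots ranking Silva above Okoro: 0.
Ballots ranking Okoro above Silva: 3.
So 0 of 3 voters prefer Silva to Okoro.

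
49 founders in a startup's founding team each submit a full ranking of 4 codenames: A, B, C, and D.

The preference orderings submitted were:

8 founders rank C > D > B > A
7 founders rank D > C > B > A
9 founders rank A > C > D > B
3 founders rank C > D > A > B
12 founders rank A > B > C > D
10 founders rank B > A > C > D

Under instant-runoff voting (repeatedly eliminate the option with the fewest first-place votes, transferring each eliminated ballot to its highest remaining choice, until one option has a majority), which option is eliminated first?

Round 1: A 21, C 11, B 10, D 7. D has the fewest and is eliminated.
Round 2: A 21, C 18, B 10. B has the fewest and is eliminated.
Round 3: A 31, C 18. A has a majority.

D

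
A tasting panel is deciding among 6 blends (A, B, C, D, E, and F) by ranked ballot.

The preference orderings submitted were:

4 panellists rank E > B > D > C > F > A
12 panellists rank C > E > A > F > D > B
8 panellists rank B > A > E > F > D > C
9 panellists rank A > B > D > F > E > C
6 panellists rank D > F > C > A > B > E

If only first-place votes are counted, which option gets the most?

C

First-place vote totals:
  A: 9
  B: 8
  C: 12
  D: 6
  E: 4
  F: 0
C has the most first-place votes.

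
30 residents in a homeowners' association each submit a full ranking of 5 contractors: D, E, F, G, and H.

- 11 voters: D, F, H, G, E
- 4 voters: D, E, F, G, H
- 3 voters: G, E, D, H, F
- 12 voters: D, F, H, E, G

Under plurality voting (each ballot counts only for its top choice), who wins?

D

First-place vote totals:
  D: 27
  E: 0
  F: 0
  G: 3
  H: 0
D has the most first-place votes.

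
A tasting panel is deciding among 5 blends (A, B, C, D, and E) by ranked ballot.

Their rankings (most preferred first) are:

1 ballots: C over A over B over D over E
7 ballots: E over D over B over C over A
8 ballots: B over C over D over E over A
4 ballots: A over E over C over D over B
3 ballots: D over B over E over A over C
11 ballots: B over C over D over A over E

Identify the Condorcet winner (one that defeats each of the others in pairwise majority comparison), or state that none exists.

Head-to-head results (34 voters total):
A vs B: B wins 29–5.
A vs C: C wins 27–7.
A vs D: D wins 29–5.
A vs E: E wins 18–16.
B vs C: B wins 29–5.
B vs D: B wins 20–14.
B vs E: B wins 23–11.
C vs D: C wins 24–10.
C vs E: C wins 20–14.
D vs E: D wins 23–11.
B beats each rival — A (29–5), C (29–5), D (20–14), E (23–11) — so B is the Condorcet winner.

B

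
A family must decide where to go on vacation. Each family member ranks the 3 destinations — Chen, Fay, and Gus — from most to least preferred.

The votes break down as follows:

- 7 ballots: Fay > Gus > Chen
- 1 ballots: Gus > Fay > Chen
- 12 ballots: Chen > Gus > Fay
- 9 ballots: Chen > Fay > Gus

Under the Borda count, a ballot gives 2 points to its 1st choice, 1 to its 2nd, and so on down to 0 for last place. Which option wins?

Borda scores:
  Chen: 7·0 + 0 + 12·2 + 9·2 = 42
  Fay: 7·2 + 1 + 12·0 + 9·1 = 24
  Gus: 7·1 + 2 + 12·1 + 9·0 = 21
Chen has the highest total.

Chen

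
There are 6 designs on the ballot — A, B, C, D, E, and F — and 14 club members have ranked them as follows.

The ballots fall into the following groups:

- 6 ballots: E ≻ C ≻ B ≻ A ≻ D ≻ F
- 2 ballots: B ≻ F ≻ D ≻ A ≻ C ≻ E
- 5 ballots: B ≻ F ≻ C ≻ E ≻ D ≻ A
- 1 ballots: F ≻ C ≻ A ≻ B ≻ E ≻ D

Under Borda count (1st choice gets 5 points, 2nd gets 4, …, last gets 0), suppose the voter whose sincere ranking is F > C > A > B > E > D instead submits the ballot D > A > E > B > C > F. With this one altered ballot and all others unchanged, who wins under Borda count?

B

Borda totals with the altered ballot: A 20, B 55, C 42, D 22, E 43, F 28.
The winner is unchanged: still B.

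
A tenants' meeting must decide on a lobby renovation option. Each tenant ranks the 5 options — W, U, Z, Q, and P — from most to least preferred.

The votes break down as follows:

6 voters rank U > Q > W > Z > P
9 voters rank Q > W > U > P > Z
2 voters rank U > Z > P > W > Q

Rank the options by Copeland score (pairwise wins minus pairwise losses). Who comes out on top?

Q

Pairwise results:
  W vs U: W wins 9–8.
  W vs Z: W wins 15–2.
  W vs Q: Q wins 15–2.
  W vs P: W wins 15–2.
  U vs Z: U wins 17–0.
  U vs Q: Q wins 9–8.
  U vs P: U wins 17–0.
  Z vs Q: Q wins 15–2.
  Z vs P: P wins 9–8.
  Q vs P: Q wins 15–2.
Copeland scores (wins − losses):
  W: 3 − 1 = 2
  U: 2 − 2 = 0
  Z: 0 − 4 = -4
  Q: 4 − 0 = 4
  P: 1 − 3 = -2
Q has the best Copeland score.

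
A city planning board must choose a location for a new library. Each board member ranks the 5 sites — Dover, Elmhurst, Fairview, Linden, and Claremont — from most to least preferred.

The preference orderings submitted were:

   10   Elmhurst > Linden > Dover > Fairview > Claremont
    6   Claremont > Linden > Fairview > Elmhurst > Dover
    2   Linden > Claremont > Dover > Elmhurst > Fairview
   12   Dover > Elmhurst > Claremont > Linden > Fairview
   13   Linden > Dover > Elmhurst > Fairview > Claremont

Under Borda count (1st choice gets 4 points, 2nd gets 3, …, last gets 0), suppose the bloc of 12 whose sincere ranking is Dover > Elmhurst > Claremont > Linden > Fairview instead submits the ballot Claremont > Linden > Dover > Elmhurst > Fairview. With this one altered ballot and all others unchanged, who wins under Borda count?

Borda totals with the altered ballot: Dover 87, Elmhurst 86, Fairview 35, Linden 144, Claremont 78.
The winner is unchanged: still Linden.

Linden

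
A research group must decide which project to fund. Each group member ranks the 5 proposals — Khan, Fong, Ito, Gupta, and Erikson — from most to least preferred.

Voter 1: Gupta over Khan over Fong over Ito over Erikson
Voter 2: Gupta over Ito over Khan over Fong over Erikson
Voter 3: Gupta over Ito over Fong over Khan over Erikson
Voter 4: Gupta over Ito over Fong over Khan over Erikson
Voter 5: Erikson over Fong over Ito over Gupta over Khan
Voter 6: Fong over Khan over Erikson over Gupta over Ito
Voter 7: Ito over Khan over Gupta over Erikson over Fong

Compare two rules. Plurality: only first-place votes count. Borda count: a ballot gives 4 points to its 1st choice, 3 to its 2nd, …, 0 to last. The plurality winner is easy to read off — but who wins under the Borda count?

Plurality first-place counts: Khan 0, Fong 1, Ito 1, Gupta 4, Erikson 1 → Gupta.
Borda totals: Khan 13, Fong 14, Ito 16, Gupta 20, Erikson 7 → Gupta.

Gupta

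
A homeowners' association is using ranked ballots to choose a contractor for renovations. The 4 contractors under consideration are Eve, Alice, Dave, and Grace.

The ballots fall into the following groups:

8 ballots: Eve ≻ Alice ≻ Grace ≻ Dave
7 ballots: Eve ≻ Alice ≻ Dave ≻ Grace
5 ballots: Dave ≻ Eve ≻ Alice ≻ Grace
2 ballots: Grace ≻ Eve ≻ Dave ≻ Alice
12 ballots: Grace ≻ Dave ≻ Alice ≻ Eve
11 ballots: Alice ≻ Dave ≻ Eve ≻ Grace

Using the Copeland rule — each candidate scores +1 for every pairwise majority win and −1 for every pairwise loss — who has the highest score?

Pairwise results:
  Eve vs Alice: Alice wins 23–22.
  Eve vs Dave: Dave wins 28–17.
  Eve vs Grace: Eve wins 31–14.
  Alice vs Dave: Alice wins 26–19.
  Alice vs Grace: Alice wins 31–14.
  Dave vs Grace: Dave wins 23–22.
Copeland scores (wins − losses):
  Eve: 1 − 2 = -1
  Alice: 3 − 0 = 3
  Dave: 2 − 1 = 1
  Grace: 0 − 3 = -3
Alice has the best Copeland score.

Alice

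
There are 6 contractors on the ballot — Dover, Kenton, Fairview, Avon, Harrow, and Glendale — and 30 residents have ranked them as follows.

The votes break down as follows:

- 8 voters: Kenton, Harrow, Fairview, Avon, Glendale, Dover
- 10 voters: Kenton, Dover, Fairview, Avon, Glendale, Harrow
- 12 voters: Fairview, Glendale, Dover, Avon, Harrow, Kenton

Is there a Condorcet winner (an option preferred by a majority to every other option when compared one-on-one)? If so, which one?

Kenton

Head-to-head results (30 voters total):
Dover vs Kenton: Kenton wins 18–12.
Dover vs Fairview: Fairview wins 20–10.
Dover vs Avon: Dover wins 22–8.
Dover vs Harrow: Dover wins 22–8.
Dover vs Glendale: Glendale wins 20–10.
Kenton vs Fairview: Kenton wins 18–12.
Kenton vs Avon: Kenton wins 18–12.
Kenton vs Harrow: Kenton wins 18–12.
Kenton vs Glendale: Kenton wins 18–12.
Fairview vs Avon: Fairview wins 30–0.
Fairview vs Harrow: Fairview wins 22–8.
Fairview vs Glendale: Fairview wins 30–0.
Avon vs Harrow: Avon wins 22–8.
Avon vs Glendale: Avon wins 18–12.
Harrow vs Glendale: Glendale wins 22–8.
Kenton beats each rival — Dover (18–12), Fairview (18–12), Avon (18–12), Harrow (18–12), Glendale (18–12) — so Kenton is the Condorcet winner.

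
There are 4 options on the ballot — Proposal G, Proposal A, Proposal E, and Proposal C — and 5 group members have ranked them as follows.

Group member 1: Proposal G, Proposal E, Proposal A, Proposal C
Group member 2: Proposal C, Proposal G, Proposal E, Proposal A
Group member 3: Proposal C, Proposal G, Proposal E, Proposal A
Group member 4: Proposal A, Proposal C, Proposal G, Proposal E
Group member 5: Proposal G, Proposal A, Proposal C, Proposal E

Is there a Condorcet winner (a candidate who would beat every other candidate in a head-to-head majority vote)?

Head-to-head results (5 voters total):
Proposal G vs Proposal A: Proposal G wins 4–1.
Proposal G vs Proposal E: Proposal G wins 5–0.
Proposal G vs Proposal C: Proposal C wins 3–2.
Proposal A vs Proposal E: Proposal E wins 3–2.
Proposal A vs Proposal C: Proposal A wins 3–2.
Proposal E vs Proposal C: Proposal C wins 4–1.
No candidate beats all others: Proposal G beats Proposal A beats Proposal C beats Proposal G, a majority cycle.

No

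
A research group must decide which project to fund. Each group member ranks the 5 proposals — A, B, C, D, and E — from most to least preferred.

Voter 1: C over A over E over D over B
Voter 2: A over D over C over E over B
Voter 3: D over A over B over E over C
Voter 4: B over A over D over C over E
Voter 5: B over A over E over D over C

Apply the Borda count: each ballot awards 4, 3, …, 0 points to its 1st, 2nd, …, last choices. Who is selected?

A

Borda scores:
  A: 3 + 4 + 3 + 3 + 3 = 16
  B: 0 + 0 + 2 + 4 + 4 = 10
  C: 4 + 2 + 0 + 1 + 0 = 7
  D: 1 + 3 + 4 + 2 + 1 = 11
  E: 2 + 1 + 1 + 0 + 2 = 6
A has the highest total.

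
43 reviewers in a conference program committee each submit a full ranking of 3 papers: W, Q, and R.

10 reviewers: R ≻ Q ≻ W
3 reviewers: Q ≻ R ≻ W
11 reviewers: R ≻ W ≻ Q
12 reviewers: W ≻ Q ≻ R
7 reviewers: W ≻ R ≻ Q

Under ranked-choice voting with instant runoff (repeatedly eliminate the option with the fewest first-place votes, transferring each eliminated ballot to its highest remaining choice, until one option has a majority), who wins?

R

Round 1: R 21, W 19, Q 3. Q has the fewest and is eliminated.
Round 2: R 24, W 19. R has a majority.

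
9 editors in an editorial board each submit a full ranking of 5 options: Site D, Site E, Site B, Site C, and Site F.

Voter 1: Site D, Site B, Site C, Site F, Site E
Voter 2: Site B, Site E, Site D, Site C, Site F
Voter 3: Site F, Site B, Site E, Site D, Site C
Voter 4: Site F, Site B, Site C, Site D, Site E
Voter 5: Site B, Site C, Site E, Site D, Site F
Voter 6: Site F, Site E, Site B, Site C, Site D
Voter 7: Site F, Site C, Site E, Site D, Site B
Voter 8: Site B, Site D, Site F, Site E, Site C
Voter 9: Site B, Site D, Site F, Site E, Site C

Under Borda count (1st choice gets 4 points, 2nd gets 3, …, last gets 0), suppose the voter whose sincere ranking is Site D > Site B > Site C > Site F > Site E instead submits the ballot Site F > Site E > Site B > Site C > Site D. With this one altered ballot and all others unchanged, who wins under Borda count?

Site B

Borda totals with the altered ballot: Site D 12, Site E 17, Site B 26, Site C 11, Site F 24.
The winner is unchanged: still Site B.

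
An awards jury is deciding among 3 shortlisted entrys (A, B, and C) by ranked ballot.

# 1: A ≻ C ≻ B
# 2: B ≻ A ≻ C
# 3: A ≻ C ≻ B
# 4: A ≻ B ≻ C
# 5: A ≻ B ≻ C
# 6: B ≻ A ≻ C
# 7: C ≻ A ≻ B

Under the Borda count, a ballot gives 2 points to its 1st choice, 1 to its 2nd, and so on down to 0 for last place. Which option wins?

A

Borda scores:
  A: 2 + 1 + 2 + 2 + 2 + 1 + 1 = 11
  B: 0 + 2 + 0 + 1 + 1 + 2 + 0 = 6
  C: 1 + 0 + 1 + 0 + 0 + 0 + 2 = 4
A has the highest total.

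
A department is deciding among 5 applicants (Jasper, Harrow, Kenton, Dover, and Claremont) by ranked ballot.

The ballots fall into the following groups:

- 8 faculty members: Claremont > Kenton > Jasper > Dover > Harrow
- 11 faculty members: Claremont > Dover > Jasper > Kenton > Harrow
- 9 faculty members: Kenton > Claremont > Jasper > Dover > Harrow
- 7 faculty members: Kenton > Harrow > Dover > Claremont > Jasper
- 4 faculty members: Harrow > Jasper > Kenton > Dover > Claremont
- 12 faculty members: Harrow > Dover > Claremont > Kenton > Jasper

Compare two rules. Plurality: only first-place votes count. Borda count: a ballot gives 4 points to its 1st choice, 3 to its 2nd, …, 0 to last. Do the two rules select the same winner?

Yes

Plurality first-place counts: Jasper 0, Harrow 16, Kenton 16, Dover 0, Claremont 19 → Claremont.
Borda totals: Jasper 68, Harrow 85, Kenton 119, Dover 104, Claremont 134 → Claremont.
The two rules agree on Claremont.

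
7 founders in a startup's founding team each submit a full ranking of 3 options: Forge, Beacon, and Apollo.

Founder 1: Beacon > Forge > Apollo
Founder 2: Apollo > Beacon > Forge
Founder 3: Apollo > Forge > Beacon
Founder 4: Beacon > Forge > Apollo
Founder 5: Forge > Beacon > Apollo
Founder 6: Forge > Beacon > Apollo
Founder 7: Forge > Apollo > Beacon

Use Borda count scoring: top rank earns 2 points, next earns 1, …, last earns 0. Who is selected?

Borda scores:
  Forge: 1 + 0 + 1 + 1 + 2 + 2 + 2 = 9
  Beacon: 2 + 1 + 0 + 2 + 1 + 1 + 0 = 7
  Apollo: 0 + 2 + 2 + 0 + 0 + 0 + 1 = 5
Forge has the highest total.

Forge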